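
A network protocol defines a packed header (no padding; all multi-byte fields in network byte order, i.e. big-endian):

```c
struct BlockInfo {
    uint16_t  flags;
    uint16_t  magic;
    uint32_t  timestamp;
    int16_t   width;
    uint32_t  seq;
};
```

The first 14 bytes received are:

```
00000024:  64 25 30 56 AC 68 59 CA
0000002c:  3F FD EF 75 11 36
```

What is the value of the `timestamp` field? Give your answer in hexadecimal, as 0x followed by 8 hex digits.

`timestamp` follows `flags` (2 B), `magic` (2 B), so it starts at offset 2 + 2 = 4 and occupies 4 bytes.
Bytes at offsets 4..7: AC 68 59 CA.
In big-endian order the high byte comes first in memory.
The bytes are already most-significant first: 0xAC6859CA.

0xAC6859CA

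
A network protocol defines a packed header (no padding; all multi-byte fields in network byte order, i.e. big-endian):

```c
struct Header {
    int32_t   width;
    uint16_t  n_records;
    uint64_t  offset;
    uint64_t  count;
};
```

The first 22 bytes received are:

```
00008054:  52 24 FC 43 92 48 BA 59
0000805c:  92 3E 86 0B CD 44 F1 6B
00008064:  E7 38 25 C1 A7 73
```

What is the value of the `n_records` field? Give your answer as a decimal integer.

37448

`n_records` follows `width` (4 bytes), so it starts at byte offset 4 and occupies 2 bytes.
Bytes at offsets 4..5: 92 48.
Big-endian: lowest address holds the most-significant byte.
The bytes are already most-significant first: 0x9248.
0x9248 = 37448.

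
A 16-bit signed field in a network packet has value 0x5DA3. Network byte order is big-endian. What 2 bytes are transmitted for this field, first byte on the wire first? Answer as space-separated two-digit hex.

Split into bytes (most-significant first): 5D A3.
Big-endian: lowest address holds the most-significant byte.
So the memory order matches the most-significant-first order: 5D A3.

5D A3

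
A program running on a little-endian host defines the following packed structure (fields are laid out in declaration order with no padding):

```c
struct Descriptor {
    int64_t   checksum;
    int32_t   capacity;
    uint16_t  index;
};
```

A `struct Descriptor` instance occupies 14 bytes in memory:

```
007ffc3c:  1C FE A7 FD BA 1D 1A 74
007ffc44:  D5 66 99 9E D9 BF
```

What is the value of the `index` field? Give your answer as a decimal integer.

`index` follows `checksum` (8 B), `capacity` (4 B), so it starts at offset 8 + 4 = 12 and occupies 2 bytes.
Bytes at offsets 12..13: D9 BF.
Little-endian: lowest address holds the least-significant byte.
Reassemble most-significant byte first: BF D9 → 0xBFD9.
0xBFD9 = 49113.

49113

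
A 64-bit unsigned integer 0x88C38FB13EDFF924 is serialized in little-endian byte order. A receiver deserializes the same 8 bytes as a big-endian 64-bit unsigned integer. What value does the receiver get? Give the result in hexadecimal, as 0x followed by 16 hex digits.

0x24F9DF3EB18FC388

Stored little-endian, the bytes at ascending addresses are 24 F9 DF 3E B1 8F C3 88.
Read back as big-endian, the last byte is least significant, giving 0x24F9DF3EB18FC388.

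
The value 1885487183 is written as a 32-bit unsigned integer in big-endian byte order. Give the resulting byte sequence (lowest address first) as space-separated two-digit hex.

70 62 40 4F

1885487183 in hexadecimal, padded to 32 bits, is 0x7062404F.
Split into bytes (most-significant first): 70 62 40 4F.
In big-endian order the high byte comes first in memory.
So the memory order matches the most-significant-first order: 70 62 40 4F.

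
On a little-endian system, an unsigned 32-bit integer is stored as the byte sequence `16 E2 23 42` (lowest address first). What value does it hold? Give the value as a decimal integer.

1109647894

In little-endian order the low byte comes first in memory.
Reassemble most-significant byte first: 42 23 E2 16 → 0x4223E216.
0x4223E216 = 1109647894.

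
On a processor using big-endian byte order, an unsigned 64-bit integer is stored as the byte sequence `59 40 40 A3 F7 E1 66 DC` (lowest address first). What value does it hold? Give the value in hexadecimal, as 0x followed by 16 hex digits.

In big-endian order the high byte comes first in memory.
The bytes are already most-significant first: 0x594040A3F7E166DC.

0x594040A3F7E166DC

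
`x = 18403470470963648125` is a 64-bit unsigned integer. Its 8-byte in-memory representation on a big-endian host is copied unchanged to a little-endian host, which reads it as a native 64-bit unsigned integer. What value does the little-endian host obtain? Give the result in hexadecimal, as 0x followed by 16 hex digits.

18403470470963648125 in 64-bit hexadecimal is 0xFF6642E3382DD67D.
Stored big-endian, the bytes at ascending addresses are FF 66 42 E3 38 2D D6 7D.
Read back as little-endian, the first byte is least significant, giving 0x7DD62D38E34266FF.

0x7DD62D38E34266FF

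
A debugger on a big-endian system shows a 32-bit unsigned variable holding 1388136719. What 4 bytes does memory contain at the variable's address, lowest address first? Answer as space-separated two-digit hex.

52 BD 49 0F

1388136719 in hexadecimal, padded to 32 bits, is 0x52BD490F.
Split into bytes (most-significant first): 52 BD 49 0F.
In big-endian order the high byte comes first in memory.
So the memory order matches the most-significant-first order: 52 BD 49 0F.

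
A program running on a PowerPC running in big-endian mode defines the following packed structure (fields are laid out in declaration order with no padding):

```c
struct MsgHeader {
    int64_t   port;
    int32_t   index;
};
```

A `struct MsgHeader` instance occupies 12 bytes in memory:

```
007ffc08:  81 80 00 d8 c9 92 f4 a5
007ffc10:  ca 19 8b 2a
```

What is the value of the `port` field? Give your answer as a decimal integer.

`port` is the first field, at byte offset 0, occupying 8 bytes.
Bytes at offsets 0..7: 81 80 00 D8 C9 92 F4 A5.
In big-endian order the high byte comes first in memory.
The bytes are already most-significant first: 0x818000D8C992F4A5.
Top bit is set, so as a signed 64-bit value this is 0x818000D8C992F4A5 − 2^64 = -9115284714703096667.

-9115284714703096667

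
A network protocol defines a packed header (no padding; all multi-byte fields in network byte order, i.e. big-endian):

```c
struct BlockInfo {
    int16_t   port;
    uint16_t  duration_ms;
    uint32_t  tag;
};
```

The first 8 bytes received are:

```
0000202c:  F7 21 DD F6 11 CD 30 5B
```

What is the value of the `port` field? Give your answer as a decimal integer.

`port` is the first field, at byte offset 0, occupying 2 bytes.
Bytes at offsets 0..1: F7 21.
Big-endian: lowest address holds the most-significant byte.
The bytes are already most-significant first: 0xF721.
Top bit is set, so as a signed 16-bit value this is 0xF721 − 2^16 = -2271.

-2271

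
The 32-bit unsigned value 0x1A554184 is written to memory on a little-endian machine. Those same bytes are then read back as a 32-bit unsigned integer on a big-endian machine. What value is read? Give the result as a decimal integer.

Stored little-endian, the bytes at ascending addresses are 84 41 55 1A.
Read back as big-endian, the last byte is least significant, giving 0x8441551A.
0x8441551A = 2218874138.

2218874138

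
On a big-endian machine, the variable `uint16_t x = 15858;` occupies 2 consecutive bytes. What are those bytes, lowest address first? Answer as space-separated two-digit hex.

3D F2

15858 in hexadecimal, padded to 16 bits, is 0x3DF2.
Split into bytes (most-significant first): 3D F2.
Big-endian: lowest address holds the most-significant byte.
So the memory order matches the most-significant-first order: 3D F2.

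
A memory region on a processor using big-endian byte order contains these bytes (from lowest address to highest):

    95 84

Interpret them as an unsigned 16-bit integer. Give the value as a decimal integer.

38276

Big-endian: lowest address holds the most-significant byte.
The bytes are already most-significant first: 0x9584.
0x9584 = 38276.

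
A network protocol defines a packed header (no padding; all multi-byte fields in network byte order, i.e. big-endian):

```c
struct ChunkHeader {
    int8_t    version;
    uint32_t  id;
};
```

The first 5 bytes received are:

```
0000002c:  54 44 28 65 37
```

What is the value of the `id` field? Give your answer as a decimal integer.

`id` follows `version` (1 byte), so it starts at byte offset 1 and occupies 4 bytes.
Bytes at offsets 1..4: 44 28 65 37.
Big-endian: lowest address holds the most-significant byte.
The bytes are already most-significant first: 0x44286537.
0x44286537 = 1143498039.

1143498039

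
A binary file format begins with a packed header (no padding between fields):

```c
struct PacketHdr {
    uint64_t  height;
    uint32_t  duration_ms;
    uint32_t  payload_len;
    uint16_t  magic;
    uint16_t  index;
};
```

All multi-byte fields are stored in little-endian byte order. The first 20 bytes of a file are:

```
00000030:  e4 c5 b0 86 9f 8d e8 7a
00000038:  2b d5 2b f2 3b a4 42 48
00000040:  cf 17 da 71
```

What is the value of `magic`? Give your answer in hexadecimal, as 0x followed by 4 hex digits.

`magic` follows `height` (8 B), `duration_ms` (4 B), `payload_len` (4 B), so it starts at offset 8 + 4 + 4 = 16 and occupies 2 bytes.
Bytes at offsets 16..17: CF 17.
Little-endian stores the least-significant byte at the lowest address.
Reassemble most-significant byte first: 17 CF → 0x17CF.

0x17CF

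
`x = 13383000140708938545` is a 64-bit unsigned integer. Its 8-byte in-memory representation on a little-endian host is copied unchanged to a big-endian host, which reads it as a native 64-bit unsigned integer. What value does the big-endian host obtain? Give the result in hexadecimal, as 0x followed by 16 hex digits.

13383000140708938545 in 64-bit hexadecimal is 0xB9B9F7B8C7F58331.
Stored little-endian, the bytes at ascending addresses are 31 83 F5 C7 B8 F7 B9 B9.
Read back as big-endian, the last byte is least significant, giving 0x3183F5C7B8F7B9B9.

0x3183F5C7B8F7B9B9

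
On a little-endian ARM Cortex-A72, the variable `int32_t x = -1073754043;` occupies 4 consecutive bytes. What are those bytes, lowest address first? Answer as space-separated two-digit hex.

Two's complement of -1073754043 in 32 bits: 1073754043 = 0x40002FBB; invert → 0xBFFFD044; add 1 → 0xBFFFD045.
Split into bytes (most-significant first): BF FF D0 45.
Little-endian stores the least-significant byte at the lowest address.
So at ascending addresses the bytes are 45 D0 FF BF.

45 D0 FF BF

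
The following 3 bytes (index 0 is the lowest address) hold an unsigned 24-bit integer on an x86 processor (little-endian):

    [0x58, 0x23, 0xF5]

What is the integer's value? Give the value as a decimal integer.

16065368

Little-endian: lowest address holds the least-significant byte.
Reassemble most-significant byte first: F5 23 58 → 0xF52358.
0xF52358 = 16065368.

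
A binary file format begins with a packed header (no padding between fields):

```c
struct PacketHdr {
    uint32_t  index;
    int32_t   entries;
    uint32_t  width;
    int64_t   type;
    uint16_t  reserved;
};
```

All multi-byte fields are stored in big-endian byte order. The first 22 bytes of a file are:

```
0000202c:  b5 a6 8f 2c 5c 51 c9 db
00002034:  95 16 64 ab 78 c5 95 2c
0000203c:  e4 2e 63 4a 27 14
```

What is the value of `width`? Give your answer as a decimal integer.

`width` follows `index` (4 B), `entries` (4 B), so it starts at offset 4 + 4 = 8 and occupies 4 bytes.
Bytes at offsets 8..11: 95 16 64 AB.
Big-endian: lowest address holds the most-significant byte.
The bytes are already most-significant first: 0x951664AB.
0x951664AB = 2501272747.

2501272747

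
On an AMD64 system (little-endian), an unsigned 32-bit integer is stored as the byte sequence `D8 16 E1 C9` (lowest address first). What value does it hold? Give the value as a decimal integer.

3386971864

Little-endian: lowest address holds the least-significant byte.
Reassemble most-significant byte first: C9 E1 16 D8 → 0xC9E116D8.
0xC9E116D8 = 3386971864.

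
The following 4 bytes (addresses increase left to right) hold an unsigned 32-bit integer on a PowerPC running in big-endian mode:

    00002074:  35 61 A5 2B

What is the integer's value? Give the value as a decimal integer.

Big-endian: lowest address holds the most-significant byte.
The bytes are already most-significant first: 0x3561A52B.
0x3561A52B = 895591723.

895591723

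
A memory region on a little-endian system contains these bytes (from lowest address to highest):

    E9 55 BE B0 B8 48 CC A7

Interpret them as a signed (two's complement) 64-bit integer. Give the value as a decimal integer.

-6355625016050166295

In little-endian order the low byte comes first in memory.
Reassemble most-significant byte first: A7 CC 48 B8 B0 BE 55 E9 → 0xA7CC48B8B0BE55E9.
Top bit is set, so as a signed 64-bit value this is 0xA7CC48B8B0BE55E9 − 2^64 = -6355625016050166295.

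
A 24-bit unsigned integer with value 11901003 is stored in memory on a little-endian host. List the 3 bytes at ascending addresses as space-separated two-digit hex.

4B 98 B5

11901003 in hexadecimal, padded to 24 bits, is 0xB5984B.
Split into bytes (most-significant first): B5 98 4B.
Little-endian stores the least-significant byte at the lowest address.
So at ascending addresses the bytes are 4B 98 B5.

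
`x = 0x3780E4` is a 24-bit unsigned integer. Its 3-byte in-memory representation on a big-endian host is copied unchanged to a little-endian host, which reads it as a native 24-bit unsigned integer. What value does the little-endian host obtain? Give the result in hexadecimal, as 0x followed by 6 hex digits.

0xE48037

Stored big-endian, the bytes at ascending addresses are 37 80 E4.
Read back as little-endian, the first byte is least significant, giving 0xE48037.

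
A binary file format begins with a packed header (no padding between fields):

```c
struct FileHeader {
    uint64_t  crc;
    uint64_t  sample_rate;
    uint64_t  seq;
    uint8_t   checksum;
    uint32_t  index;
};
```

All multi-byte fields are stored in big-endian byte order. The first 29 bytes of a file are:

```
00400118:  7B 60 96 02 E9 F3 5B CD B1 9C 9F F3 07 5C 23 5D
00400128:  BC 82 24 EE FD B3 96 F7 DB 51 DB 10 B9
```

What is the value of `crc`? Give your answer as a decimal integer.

8890270603688500173

`crc` is the first field, at byte offset 0, occupying 8 bytes.
Bytes at offsets 0..7: 7B 60 96 02 E9 F3 5B CD.
Big-endian: lowest address holds the most-significant byte.
The bytes are already most-significant first: 0x7B609602E9F35BCD.
0x7B609602E9F35BCD = 8890270603688500173.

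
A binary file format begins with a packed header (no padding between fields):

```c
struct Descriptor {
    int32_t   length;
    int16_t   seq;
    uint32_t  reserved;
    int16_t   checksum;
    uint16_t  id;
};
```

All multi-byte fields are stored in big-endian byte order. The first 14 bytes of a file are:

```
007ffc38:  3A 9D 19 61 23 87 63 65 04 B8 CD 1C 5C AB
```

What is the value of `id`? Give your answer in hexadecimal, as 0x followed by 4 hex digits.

0x5CAB

`id` follows `length` (4 B), `seq` (2 B), `reserved` (4 B), `checksum` (2 B), so it starts at offset 4 + 2 + 4 + 2 = 12 and occupies 2 bytes.
Bytes at offsets 12..13: 5C AB.
In big-endian order the high byte comes first in memory.
The bytes are already most-significant first: 0x5CAB.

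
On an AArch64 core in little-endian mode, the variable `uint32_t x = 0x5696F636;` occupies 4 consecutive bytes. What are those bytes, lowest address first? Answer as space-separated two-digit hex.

Split into bytes (most-significant first): 56 96 F6 36.
Little-endian: lowest address holds the least-significant byte.
So at ascending addresses the bytes are 36 F6 96 56.

36 F6 96 56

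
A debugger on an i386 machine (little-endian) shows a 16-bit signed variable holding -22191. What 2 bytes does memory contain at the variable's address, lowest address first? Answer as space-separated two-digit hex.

Two's complement of -22191 in 16 bits: 22191 = 0x56AF; invert → 0xA950; add 1 → 0xA951.
Split into bytes (most-significant first): A9 51.
Little-endian: lowest address holds the least-significant byte.
So at ascending addresses the bytes are 51 A9.

51 A9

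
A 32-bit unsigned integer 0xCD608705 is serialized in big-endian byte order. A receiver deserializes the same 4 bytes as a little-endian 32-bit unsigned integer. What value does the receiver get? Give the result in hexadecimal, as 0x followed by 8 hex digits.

0x058760CD

Stored big-endian, the bytes at ascending addresses are CD 60 87 05.
Read back as little-endian, the first byte is least significant, giving 0x058760CD.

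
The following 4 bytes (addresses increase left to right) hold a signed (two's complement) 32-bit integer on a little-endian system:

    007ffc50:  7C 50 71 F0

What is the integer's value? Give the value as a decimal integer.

-261009284

Little-endian: lowest address holds the least-significant byte.
Reassemble most-significant byte first: F0 71 50 7C → 0xF071507C.
Top bit is set, so as a signed 32-bit value this is 0xF071507C − 2^32 = -261009284.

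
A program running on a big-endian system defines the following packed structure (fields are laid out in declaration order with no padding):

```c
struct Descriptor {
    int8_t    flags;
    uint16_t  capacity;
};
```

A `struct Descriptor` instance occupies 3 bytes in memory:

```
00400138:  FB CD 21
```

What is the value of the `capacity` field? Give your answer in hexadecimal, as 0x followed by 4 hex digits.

0xCD21

`capacity` follows `flags` (1 byte), so it starts at byte offset 1 and occupies 2 bytes.
Bytes at offsets 1..2: CD 21.
Big-endian stores the most-significant byte at the lowest address.
The bytes are already most-significant first: 0xCD21.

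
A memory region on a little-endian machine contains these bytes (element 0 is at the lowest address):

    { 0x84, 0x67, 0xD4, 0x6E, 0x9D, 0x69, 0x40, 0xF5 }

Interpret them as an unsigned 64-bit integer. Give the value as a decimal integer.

Little-endian: lowest address holds the least-significant byte.
Reassemble most-significant byte first: F5 40 69 9D 6E D4 67 84 → 0xF540699D6ED46784.
0xF540699D6ED46784 = 17672241062692022148.

17672241062692022148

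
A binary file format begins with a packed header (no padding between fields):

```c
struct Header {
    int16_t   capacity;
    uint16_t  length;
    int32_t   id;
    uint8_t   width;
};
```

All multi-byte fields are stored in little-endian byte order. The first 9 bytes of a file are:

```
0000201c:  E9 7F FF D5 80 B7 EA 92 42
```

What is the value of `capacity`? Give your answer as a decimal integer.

32745

`capacity` is the first field, at byte offset 0, occupying 2 bytes.
Bytes at offsets 0..1: E9 7F.
Little-endian stores the least-significant byte at the lowest address.
Reassemble most-significant byte first: 7F E9 → 0x7FE9.
0x7FE9 = 32745.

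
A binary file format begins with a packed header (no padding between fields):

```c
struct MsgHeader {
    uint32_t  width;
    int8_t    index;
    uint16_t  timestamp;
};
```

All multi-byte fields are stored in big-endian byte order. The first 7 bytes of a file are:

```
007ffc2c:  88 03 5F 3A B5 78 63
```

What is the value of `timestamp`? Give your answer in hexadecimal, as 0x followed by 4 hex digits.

0x7863

`timestamp` follows `width` (4 B), `index` (1 B), so it starts at offset 4 + 1 = 5 and occupies 2 bytes.
Bytes at offsets 5..6: 78 63.
Big-endian: lowest address holds the most-significant byte.
The bytes are already most-significant first: 0x7863.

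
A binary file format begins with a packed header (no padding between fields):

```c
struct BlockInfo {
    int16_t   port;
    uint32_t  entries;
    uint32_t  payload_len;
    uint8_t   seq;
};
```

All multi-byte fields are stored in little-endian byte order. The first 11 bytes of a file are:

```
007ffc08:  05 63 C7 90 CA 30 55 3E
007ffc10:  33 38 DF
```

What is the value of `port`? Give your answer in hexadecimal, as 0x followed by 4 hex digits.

`port` is the first field, at byte offset 0, occupying 2 bytes.
Bytes at offsets 0..1: 05 63.
Little-endian stores the least-significant byte at the lowest address.
Reassemble most-significant byte first: 63 05 → 0x6305.

0x6305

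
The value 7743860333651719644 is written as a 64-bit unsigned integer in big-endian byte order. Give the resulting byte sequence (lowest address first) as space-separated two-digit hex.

6B 77 B7 F1 D9 8C 75 DC

7743860333651719644 in hexadecimal, padded to 64 bits, is 0x6B77B7F1D98C75DC.
Split into bytes (most-significant first): 6B 77 B7 F1 D9 8C 75 DC.
In big-endian order the high byte comes first in memory.
So the memory order matches the most-significant-first order: 6B 77 B7 F1 D9 8C 75 DC.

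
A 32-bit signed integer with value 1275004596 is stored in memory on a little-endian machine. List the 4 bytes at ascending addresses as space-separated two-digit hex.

B4 06 FF 4B

1275004596 in hexadecimal, padded to 32 bits, is 0x4BFF06B4.
Split into bytes (most-significant first): 4B FF 06 B4.
In little-endian order the low byte comes first in memory.
So at ascending addresses the bytes are B4 06 FF 4B.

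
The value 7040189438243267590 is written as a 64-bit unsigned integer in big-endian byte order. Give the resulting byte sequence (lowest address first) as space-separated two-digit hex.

61 B3 C6 FE 59 F2 64 06

7040189438243267590 in hexadecimal, padded to 64 bits, is 0x61B3C6FE59F26406.
Split into bytes (most-significant first): 61 B3 C6 FE 59 F2 64 06.
Big-endian: lowest address holds the most-significant byte.
So the memory order matches the most-significant-first order: 61 B3 C6 FE 59 F2 64 06.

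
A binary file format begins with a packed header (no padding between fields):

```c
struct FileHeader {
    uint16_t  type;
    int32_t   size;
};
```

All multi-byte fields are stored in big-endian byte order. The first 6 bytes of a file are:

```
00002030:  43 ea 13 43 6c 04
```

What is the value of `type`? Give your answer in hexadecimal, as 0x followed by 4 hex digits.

0x43EA

`type` is the first field, at byte offset 0, occupying 2 bytes.
Bytes at offsets 0..1: 43 EA.
In big-endian order the high byte comes first in memory.
The bytes are already most-significant first: 0x43EA.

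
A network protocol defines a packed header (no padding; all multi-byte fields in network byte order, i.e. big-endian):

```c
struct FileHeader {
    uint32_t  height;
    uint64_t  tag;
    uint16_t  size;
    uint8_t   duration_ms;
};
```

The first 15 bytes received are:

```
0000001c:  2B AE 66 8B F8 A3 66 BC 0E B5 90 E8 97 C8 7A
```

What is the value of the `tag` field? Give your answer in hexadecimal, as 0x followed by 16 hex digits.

`tag` follows `height` (4 bytes), so it starts at byte offset 4 and occupies 8 bytes.
Bytes at offsets 4..11: F8 A3 66 BC 0E B5 90 E8.
Big-endian: lowest address holds the most-significant byte.
The bytes are already most-significant first: 0xF8A366BC0EB590E8.

0xF8A366BC0EB590E8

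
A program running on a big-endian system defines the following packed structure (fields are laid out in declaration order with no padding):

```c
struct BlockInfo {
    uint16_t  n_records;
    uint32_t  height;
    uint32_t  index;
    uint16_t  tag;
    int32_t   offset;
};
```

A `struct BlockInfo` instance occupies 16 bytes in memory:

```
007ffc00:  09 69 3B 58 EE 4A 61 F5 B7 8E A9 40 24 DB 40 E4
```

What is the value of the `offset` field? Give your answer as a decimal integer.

618348772

`offset` follows `n_records` (2 B), `height` (4 B), `index` (4 B), `tag` (2 B), so it starts at offset 2 + 4 + 4 + 2 = 12 and occupies 4 bytes.
Bytes at offsets 12..15: 24 DB 40 E4.
Big-endian: lowest address holds the most-significant byte.
The bytes are already most-significant first: 0x24DB40E4.
0x24DB40E4 = 618348772.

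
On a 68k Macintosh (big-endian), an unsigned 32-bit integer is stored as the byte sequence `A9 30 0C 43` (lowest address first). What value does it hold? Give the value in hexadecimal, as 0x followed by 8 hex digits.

0xA9300C43

Big-endian stores the most-significant byte at the lowest address.
The bytes are already most-significant first: 0xA9300C43.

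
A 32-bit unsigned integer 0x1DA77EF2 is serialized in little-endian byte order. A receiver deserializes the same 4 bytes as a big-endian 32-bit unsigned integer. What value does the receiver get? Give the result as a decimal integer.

Stored little-endian, the bytes at ascending addresses are F2 7E A7 1D.
Read back as big-endian, the last byte is least significant, giving 0xF27EA71D.
0xF27EA71D = 4068386589.

4068386589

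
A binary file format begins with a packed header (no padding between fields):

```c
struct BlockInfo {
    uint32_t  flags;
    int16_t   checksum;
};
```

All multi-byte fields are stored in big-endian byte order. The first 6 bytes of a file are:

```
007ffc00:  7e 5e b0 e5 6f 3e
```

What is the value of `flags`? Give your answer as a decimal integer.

`flags` is the first field, at byte offset 0, occupying 4 bytes.
Bytes at offsets 0..3: 7E 5E B0 E5.
In big-endian order the high byte comes first in memory.
The bytes are already most-significant first: 0x7E5EB0E5.
0x7E5EB0E5 = 2120134885.

2120134885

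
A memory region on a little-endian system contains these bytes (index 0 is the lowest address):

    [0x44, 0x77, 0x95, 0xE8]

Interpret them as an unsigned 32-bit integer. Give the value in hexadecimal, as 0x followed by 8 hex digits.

0xE8957744

Little-endian stores the least-significant byte at the lowest address.
Reassemble most-significant byte first: E8 95 77 44 → 0xE8957744.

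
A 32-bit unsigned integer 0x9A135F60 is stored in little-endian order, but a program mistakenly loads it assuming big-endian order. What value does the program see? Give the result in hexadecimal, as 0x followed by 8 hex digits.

Stored little-endian, the bytes at ascending addresses are 60 5F 13 9A.
Read back as big-endian, the last byte is least significant, giving 0x605F139A.

0x605F139A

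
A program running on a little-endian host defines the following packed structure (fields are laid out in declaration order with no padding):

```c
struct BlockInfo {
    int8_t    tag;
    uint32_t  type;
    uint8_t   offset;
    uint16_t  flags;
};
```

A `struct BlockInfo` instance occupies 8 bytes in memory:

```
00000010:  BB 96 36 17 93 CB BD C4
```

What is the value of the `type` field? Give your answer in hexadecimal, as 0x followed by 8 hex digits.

0x93173696

`type` follows `tag` (1 byte), so it starts at byte offset 1 and occupies 4 bytes.
Bytes at offsets 1..4: 96 36 17 93.
Little-endian stores the least-significant byte at the lowest address.
Reassemble most-significant byte first: 93 17 36 96 → 0x93173696.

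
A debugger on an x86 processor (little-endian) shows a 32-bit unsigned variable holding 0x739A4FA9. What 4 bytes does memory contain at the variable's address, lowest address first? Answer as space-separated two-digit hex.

Split into bytes (most-significant first): 73 9A 4F A9.
Little-endian: lowest address holds the least-significant byte.
So at ascending addresses the bytes are A9 4F 9A 73.

A9 4F 9A 73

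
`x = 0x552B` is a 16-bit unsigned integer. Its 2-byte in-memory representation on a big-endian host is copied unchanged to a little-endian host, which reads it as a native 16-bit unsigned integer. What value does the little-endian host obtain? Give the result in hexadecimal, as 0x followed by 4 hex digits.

Stored big-endian, the bytes at ascending addresses are 55 2B.
Read back as little-endian, the first byte is least significant, giving 0x2B55.

0x2B55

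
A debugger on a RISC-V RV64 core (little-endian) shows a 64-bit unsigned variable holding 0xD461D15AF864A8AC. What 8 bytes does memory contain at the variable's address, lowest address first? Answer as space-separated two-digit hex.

Split into bytes (most-significant first): D4 61 D1 5A F8 64 A8 AC.
Little-endian stores the least-significant byte at the lowest address.
So at ascending addresses the bytes are AC A8 64 F8 5A D1 61 D4.

AC A8 64 F8 5A D1 61 D4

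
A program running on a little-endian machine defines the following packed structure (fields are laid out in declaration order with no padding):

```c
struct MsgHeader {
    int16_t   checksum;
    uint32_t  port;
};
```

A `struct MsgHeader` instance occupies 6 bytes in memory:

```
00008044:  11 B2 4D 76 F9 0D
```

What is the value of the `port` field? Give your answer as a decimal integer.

`port` follows `checksum` (2 bytes), so it starts at byte offset 2 and occupies 4 bytes.
Bytes at offsets 2..5: 4D 76 F9 0D.
Little-endian: lowest address holds the least-significant byte.
Reassemble most-significant byte first: 0D F9 76 4D → 0x0DF9764D.
0x0DF9764D = 234452557.

234452557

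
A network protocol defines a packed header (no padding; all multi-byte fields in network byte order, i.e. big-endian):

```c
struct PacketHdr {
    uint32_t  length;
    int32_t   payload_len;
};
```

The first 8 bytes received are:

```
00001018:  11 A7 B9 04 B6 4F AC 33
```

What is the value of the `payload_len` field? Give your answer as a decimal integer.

-1236292557

`payload_len` follows `length` (4 bytes), so it starts at byte offset 4 and occupies 4 bytes.
Bytes at offsets 4..7: B6 4F AC 33.
Big-endian stores the most-significant byte at the lowest address.
The bytes are already most-significant first: 0xB64FAC33.
Top bit is set, so as a signed 32-bit value this is 0xB64FAC33 − 2^32 = -1236292557.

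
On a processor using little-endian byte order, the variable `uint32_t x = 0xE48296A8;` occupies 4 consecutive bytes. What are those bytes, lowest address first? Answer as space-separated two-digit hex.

Split into bytes (most-significant first): E4 82 96 A8.
Little-endian stores the least-significant byte at the lowest address.
So at ascending addresses the bytes are A8 96 82 E4.

A8 96 82 E4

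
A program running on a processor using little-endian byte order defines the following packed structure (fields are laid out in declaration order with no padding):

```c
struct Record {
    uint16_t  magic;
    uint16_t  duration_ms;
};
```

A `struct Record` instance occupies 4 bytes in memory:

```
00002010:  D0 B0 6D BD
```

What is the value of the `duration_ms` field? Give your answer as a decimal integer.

48493

`duration_ms` follows `magic` (2 bytes), so it starts at byte offset 2 and occupies 2 bytes.
Bytes at offsets 2..3: 6D BD.
Little-endian stores the least-significant byte at the lowest address.
Reassemble most-significant byte first: BD 6D → 0xBD6D.
0xBD6D = 48493.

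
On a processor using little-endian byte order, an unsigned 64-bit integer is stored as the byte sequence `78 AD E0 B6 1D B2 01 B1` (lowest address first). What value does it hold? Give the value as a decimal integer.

Little-endian stores the least-significant byte at the lowest address.
Reassemble most-significant byte first: B1 01 B2 1D B6 E0 AD 78 → 0xB101B21DB6E0AD78.
0xB101B21DB6E0AD78 = 12754671460381928824.

12754671460381928824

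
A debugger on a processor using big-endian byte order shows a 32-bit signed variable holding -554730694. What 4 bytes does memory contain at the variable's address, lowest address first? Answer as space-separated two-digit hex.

DE EF 7B 3A

Two's complement of -554730694 in 32 bits: 554730694 = 0x211084C6; invert → 0xDEEF7B39; add 1 → 0xDEEF7B3A.
Split into bytes (most-significant first): DE EF 7B 3A.
Big-endian stores the most-significant byte at the lowest address.
So the memory order matches the most-significant-first order: DE EF 7B 3A.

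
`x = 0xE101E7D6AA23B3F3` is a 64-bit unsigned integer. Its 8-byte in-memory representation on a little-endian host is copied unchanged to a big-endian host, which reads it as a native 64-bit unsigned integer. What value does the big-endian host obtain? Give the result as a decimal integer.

Stored little-endian, the bytes at ascending addresses are F3 B3 23 AA D6 E7 01 E1.
Read back as big-endian, the last byte is least significant, giving 0xF3B323AAD6E701E1.
0xF3B323AAD6E701E1 = 17560418588704571873.

17560418588704571873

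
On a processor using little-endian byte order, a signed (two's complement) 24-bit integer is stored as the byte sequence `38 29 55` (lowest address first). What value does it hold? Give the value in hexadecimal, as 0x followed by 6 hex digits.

In little-endian order the low byte comes first in memory.
Reassemble most-significant byte first: 55 29 38 → 0x552938.

0x552938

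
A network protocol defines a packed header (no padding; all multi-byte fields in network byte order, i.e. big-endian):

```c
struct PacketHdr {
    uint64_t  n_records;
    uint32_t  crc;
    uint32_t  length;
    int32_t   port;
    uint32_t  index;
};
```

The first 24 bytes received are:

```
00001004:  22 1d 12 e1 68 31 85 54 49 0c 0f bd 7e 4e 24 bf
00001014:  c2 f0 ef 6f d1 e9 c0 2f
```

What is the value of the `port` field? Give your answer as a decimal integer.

`port` follows `n_records` (8 B), `crc` (4 B), `length` (4 B), so it starts at offset 8 + 4 + 4 = 16 and occupies 4 bytes.
Bytes at offsets 16..19: C2 F0 EF 6F.
Big-endian stores the most-significant byte at the lowest address.
The bytes are already most-significant first: 0xC2F0EF6F.
Top bit is set, so as a signed 32-bit value this is 0xC2F0EF6F − 2^32 = -1024397457.

-1024397457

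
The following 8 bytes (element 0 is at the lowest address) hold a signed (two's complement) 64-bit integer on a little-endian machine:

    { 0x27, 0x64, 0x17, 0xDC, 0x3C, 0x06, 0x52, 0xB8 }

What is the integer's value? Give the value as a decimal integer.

Little-endian stores the least-significant byte at the lowest address.
Reassemble most-significant byte first: B8 52 06 3C DC 17 64 27 → 0xB852063CDC176427.
Top bit is set, so as a signed 64-bit value this is 0xB852063CDC176427 − 2^64 = -5165058964180212697.

-5165058964180212697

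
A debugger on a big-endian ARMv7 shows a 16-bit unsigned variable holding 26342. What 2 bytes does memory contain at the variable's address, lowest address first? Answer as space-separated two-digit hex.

26342 in hexadecimal, padded to 16 bits, is 0x66E6.
Split into bytes (most-significant first): 66 E6.
Big-endian stores the most-significant byte at the lowest address.
So the memory order matches the most-significant-first order: 66 E6.

66 E6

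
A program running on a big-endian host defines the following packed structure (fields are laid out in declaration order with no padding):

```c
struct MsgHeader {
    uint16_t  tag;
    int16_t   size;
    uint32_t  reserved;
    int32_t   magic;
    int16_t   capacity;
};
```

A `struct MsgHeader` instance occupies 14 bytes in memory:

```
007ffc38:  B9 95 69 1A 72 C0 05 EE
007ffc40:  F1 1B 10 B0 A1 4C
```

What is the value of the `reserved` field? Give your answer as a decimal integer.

1925187054

`reserved` follows `tag` (2 B), `size` (2 B), so it starts at offset 2 + 2 = 4 and occupies 4 bytes.
Bytes at offsets 4..7: 72 C0 05 EE.
In big-endian order the high byte comes first in memory.
The bytes are already most-significant first: 0x72C005EE.
0x72C005EE = 1925187054.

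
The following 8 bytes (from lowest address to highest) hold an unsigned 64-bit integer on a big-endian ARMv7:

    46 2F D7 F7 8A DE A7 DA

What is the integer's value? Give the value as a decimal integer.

In big-endian order the high byte comes first in memory.
The bytes are already most-significant first: 0x462FD7F78ADEA7DA.
0x462FD7F78ADEA7DA = 5057498364747098074.

5057498364747098074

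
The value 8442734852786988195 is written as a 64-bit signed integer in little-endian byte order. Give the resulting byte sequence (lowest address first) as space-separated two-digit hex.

8442734852786988195 in hexadecimal, padded to 64 bits, is 0x752A9E9DF92DA4A3.
Split into bytes (most-significant first): 75 2A 9E 9D F9 2D A4 A3.
Little-endian stores the least-significant byte at the lowest address.
So at ascending addresses the bytes are A3 A4 2D F9 9D 9E 2A 75.

A3 A4 2D F9 9D 9E 2A 75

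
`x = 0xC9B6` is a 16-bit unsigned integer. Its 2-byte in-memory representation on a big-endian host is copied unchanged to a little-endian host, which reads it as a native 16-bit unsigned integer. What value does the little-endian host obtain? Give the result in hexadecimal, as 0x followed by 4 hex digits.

0xB6C9

Stored big-endian, the bytes at ascending addresses are C9 B6.
Read back as little-endian, the first byte is least significant, giving 0xB6C9.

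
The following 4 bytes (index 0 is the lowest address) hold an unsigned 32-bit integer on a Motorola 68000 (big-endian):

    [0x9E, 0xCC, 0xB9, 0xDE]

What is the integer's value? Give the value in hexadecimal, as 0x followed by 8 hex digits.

Big-endian: lowest address holds the most-significant byte.
The bytes are already most-significant first: 0x9ECCB9DE.

0x9ECCB9DE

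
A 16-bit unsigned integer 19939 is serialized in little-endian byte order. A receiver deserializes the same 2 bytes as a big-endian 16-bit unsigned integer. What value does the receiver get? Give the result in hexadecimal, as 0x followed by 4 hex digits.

19939 in 16-bit hexadecimal is 0x4DE3.
Stored little-endian, the bytes at ascending addresses are E3 4D.
Read back as big-endian, the last byte is least significant, giving 0xE34D.

0xE34D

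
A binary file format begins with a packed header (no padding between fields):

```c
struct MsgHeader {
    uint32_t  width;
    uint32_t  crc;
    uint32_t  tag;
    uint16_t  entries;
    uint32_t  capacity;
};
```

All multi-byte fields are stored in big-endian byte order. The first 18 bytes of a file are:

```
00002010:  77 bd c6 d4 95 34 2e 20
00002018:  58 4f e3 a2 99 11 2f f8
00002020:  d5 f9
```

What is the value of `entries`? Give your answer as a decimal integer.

39185

`entries` follows `width` (4 B), `crc` (4 B), `tag` (4 B), so it starts at offset 4 + 4 + 4 = 12 and occupies 2 bytes.
Bytes at offsets 12..13: 99 11.
Big-endian stores the most-significant byte at the lowest address.
The bytes are already most-significant first: 0x9911.
0x9911 = 39185.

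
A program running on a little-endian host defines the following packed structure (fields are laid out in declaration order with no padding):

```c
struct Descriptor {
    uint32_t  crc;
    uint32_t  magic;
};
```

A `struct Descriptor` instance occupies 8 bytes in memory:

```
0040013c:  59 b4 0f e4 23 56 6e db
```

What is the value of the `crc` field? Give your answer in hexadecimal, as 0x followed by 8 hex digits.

0xE40FB459

`crc` is the first field, at byte offset 0, occupying 4 bytes.
Bytes at offsets 0..3: 59 B4 0F E4.
In little-endian order the low byte comes first in memory.
Reassemble most-significant byte first: E4 0F B4 59 → 0xE40FB459.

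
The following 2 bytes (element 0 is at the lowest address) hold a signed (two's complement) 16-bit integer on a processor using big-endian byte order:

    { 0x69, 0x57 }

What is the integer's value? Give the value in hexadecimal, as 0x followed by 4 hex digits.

In big-endian order the high byte comes first in memory.
The bytes are already most-significant first: 0x6957.

0x6957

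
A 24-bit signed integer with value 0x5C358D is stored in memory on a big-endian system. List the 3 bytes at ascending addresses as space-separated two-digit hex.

Split into bytes (most-significant first): 5C 35 8D.
Big-endian stores the most-significant byte at the lowest address.
So the memory order matches the most-significant-first order: 5C 35 8D.

5C 35 8D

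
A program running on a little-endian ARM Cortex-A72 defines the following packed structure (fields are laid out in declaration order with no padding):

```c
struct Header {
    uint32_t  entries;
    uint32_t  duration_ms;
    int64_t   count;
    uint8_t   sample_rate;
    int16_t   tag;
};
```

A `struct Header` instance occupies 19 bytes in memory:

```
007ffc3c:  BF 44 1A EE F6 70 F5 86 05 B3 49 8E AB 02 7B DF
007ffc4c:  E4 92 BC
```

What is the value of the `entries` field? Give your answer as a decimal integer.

`entries` is the first field, at byte offset 0, occupying 4 bytes.
Bytes at offsets 0..3: BF 44 1A EE.
In little-endian order the low byte comes first in memory.
Reassemble most-significant byte first: EE 1A 44 BF → 0xEE1A44BF.
0xEE1A44BF = 3994698943.

3994698943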